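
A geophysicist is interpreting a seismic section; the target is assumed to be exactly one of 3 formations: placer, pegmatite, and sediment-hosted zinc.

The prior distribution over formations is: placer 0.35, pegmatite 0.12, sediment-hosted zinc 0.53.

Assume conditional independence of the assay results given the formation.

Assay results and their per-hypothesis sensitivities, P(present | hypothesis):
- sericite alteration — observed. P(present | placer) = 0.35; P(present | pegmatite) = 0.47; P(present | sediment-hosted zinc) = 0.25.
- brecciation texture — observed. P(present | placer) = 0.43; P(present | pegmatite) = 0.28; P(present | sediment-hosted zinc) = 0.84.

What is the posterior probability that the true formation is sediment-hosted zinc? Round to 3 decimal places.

Multiply each prior by the joint likelihood of the assay result pattern:
  placer: 0.35 × 0.35 × 0.43 = 0.052675
  pegmatite: 0.12 × 0.47 × 0.28 = 0.015792
  sediment-hosted zinc: 0.53 × 0.25 × 0.84 = 0.1113
Marginal likelihood of the evidence = 0.17977.
P(sediment-hosted zinc | evidence) = 0.1113 / 0.17977 ≈ 0.619.

0.619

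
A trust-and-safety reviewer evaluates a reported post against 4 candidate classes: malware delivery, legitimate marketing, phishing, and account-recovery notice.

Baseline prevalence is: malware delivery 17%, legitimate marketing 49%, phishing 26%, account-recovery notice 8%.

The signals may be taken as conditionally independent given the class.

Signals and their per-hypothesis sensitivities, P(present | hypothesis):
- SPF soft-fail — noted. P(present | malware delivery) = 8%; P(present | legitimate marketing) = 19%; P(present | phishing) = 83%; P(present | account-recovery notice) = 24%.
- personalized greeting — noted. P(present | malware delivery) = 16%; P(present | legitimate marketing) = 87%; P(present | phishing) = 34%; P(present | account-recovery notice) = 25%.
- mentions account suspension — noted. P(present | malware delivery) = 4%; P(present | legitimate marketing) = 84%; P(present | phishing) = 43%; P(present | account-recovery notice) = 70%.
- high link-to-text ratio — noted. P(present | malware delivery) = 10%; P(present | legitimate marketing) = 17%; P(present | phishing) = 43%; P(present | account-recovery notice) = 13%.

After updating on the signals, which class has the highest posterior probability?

phishing

By Bayes' rule with conditional independence, the unnormalized weight for each hypothesis is prior × ∏ likelihoods:
  malware delivery: 0.17 × 0.08 × 0.16 × 0.04 × 0.10 = 8.704e-06
  legitimate marketing: 0.49 × 0.19 × 0.87 × 0.84 × 0.17 = 0.011566
  phishing: 0.26 × 0.83 × 0.34 × 0.43 × 0.43 = 0.013566
  account-recovery notice: 0.08 × 0.24 × 0.25 × 0.70 × 0.13 = 0.0004368
The unnormalized weights sum to 0.025578.
P(malware delivery | evidence) ≈ 8.704e-06 / 0.025578 ≈ 0.000
P(legitimate marketing | evidence) ≈ 0.011566 / 0.025578 ≈ 0.452
P(phishing | evidence) ≈ 0.013566 / 0.025578 ≈ 0.530
P(account-recovery notice | evidence) ≈ 0.0004368 / 0.025578 ≈ 0.017
The largest is 0.530, so phishing is most probable.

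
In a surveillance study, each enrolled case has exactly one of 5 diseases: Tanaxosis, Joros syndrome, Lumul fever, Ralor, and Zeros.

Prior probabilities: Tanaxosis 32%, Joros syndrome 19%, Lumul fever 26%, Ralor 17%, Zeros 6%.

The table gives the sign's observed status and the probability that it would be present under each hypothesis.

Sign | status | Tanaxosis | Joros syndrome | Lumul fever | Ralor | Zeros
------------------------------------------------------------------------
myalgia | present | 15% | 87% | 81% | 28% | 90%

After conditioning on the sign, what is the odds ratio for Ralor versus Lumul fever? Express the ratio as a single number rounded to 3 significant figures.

0.226

Unnormalized posterior weight (prior times the sign likelihood) for each of the two hypotheses:
  Ralor: 0.17 × 0.28 = 0.0476
  Lumul fever: 0.26 × 0.81 = 0.2106
Posterior odds = 0.0476 / 0.2106 ≈ 0.226.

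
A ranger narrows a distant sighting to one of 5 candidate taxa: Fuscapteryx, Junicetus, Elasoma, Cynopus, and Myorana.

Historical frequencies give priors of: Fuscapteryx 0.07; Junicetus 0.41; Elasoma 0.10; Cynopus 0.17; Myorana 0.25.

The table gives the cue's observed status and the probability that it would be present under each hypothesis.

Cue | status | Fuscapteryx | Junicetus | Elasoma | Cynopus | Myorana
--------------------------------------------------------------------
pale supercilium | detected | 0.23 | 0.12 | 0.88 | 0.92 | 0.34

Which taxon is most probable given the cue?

Cynopus

Multiply each prior by the likelihood of the cue:
  Fuscapteryx: 0.07 × 0.23 = 0.0161
  Junicetus: 0.41 × 0.12 = 0.0492
  Elasoma: 0.10 × 0.88 = 0.088
  Cynopus: 0.17 × 0.92 = 0.1564
  Myorana: 0.25 × 0.34 = 0.085
The unnormalized weights sum to 0.3947.
P(Fuscapteryx | evidence) ≈ 0.0161 / 0.3947 ≈ 0.041
P(Junicetus | evidence) ≈ 0.0492 / 0.3947 ≈ 0.125
P(Elasoma | evidence) ≈ 0.088 / 0.3947 ≈ 0.223
P(Cynopus | evidence) ≈ 0.1564 / 0.3947 ≈ 0.396
P(Myorana | evidence) ≈ 0.085 / 0.3947 ≈ 0.215
The largest is 0.396, so Cynopus is most probable.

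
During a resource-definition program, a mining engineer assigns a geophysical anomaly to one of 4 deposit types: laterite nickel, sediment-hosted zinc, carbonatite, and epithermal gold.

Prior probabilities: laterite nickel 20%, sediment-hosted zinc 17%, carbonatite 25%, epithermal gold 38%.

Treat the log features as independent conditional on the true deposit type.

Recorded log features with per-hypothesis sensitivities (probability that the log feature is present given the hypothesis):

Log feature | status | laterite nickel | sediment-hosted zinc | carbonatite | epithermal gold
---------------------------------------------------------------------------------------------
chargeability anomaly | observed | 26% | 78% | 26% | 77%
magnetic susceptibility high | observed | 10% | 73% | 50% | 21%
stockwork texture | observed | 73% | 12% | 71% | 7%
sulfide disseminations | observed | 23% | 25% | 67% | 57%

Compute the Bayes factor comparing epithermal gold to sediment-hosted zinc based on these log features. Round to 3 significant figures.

0.378

Joint likelihood of the log feature pattern under each hypothesis:
  epithermal gold: 0.77 × 0.21 × 0.07 × 0.57 = 0.0064518
  sediment-hosted zinc: 0.78 × 0.73 × 0.12 × 0.25 = 0.017082
Bayes factor = 0.0064518 / 0.017082 ≈ 0.378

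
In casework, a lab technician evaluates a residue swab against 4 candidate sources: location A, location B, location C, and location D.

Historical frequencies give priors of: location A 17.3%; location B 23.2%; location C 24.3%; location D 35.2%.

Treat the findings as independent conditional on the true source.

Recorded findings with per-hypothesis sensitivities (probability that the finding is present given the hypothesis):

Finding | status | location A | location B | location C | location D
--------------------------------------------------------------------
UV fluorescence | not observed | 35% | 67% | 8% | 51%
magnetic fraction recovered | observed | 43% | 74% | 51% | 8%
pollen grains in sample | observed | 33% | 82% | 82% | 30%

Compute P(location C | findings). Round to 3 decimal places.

By Bayes' rule with conditional independence, the unnormalized weight for each hypothesis is prior × ∏ likelihoods (using 1 − P(present | H) for each absent finding):
  location A: 0.173 × (1 − 0.35) × 0.43 × 0.33 = 0.015957
  location B: 0.232 × (1 − 0.67) × 0.74 × 0.82 = 0.046457
  location C: 0.243 × (1 − 0.08) × 0.51 × 0.82 = 0.093493
  location D: 0.352 × (1 − 0.51) × 0.08 × 0.30 = 0.0041395
Normalizing constant Z = 0.015957 + 0.046457 + 0.093493 + 0.0041395 = 0.16005.
P(location C | evidence) = 0.093493 / 0.16005 ≈ 0.584.

0.584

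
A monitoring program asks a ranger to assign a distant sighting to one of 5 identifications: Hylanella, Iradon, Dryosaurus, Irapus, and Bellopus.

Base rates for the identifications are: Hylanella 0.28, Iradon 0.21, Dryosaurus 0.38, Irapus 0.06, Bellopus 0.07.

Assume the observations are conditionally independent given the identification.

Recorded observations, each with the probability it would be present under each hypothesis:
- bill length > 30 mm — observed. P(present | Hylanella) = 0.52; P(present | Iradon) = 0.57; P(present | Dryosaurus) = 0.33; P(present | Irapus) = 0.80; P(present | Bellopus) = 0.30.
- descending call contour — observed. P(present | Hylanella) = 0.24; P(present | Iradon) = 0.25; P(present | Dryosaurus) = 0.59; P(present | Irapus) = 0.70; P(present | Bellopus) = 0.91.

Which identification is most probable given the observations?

Multiply each prior by the joint likelihood of the evidence pattern:
  Hylanella: 0.28 × 0.52 × 0.24 = 0.034944
  Iradon: 0.21 × 0.57 × 0.25 = 0.029925
  Dryosaurus: 0.38 × 0.33 × 0.59 = 0.073986
  Irapus: 0.06 × 0.80 × 0.70 = 0.0336
  Bellopus: 0.07 × 0.30 × 0.91 = 0.01911
Marginal likelihood of the evidence = 0.19156.
P(Hylanella | evidence) ≈ 0.034944 / 0.19156 ≈ 0.182
P(Iradon | evidence) ≈ 0.029925 / 0.19156 ≈ 0.156
P(Dryosaurus | evidence) ≈ 0.073986 / 0.19156 ≈ 0.386
P(Irapus | evidence) ≈ 0.0336 / 0.19156 ≈ 0.175
P(Bellopus | evidence) ≈ 0.01911 / 0.19156 ≈ 0.100
The largest is 0.386, so Dryosaurus is most probable.

Dryosaurus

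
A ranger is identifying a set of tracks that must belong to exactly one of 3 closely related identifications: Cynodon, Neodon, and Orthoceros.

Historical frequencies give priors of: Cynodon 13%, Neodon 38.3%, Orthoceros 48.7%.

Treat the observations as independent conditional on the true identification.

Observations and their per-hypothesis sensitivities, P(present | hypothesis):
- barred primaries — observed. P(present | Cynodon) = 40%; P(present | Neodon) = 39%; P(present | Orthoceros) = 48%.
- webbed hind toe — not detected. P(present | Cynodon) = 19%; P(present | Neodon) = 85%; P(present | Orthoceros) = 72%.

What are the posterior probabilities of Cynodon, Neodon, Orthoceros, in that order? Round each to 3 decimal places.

0.324, 0.172, 0.504

Multiply each prior by the joint likelihood of the evidence pattern (using 1 − P(present | H) for each absent observation):
  Cynodon: 0.130 × 0.40 × (1 − 0.19) = 0.04212
  Neodon: 0.383 × 0.39 × (1 − 0.85) = 0.022406
  Orthoceros: 0.487 × 0.48 × (1 − 0.72) = 0.065453
The unnormalized weights sum to 0.12998.
P(Cynodon | evidence) = 0.04212 / 0.12998 ≈ 0.324
P(Neodon | evidence) = 0.022406 / 0.12998 ≈ 0.172
P(Orthoceros | evidence) = 0.065453 / 0.12998 ≈ 0.504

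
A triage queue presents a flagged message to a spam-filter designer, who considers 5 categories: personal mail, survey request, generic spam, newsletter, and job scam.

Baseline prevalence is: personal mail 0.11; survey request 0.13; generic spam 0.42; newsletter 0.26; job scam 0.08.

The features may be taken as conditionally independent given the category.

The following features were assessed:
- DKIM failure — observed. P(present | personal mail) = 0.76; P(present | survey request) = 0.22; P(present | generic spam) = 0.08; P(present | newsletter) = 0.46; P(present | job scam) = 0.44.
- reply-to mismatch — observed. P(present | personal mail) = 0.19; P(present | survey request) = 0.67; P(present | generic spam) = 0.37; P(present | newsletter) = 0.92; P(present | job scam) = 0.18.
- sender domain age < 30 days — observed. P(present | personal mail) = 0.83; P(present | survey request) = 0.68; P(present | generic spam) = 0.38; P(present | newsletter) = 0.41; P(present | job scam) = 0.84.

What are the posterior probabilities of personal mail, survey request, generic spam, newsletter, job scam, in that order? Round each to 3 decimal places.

0.162, 0.160, 0.058, 0.554, 0.065

Multiply each prior by the joint likelihood of the feature pattern:
  personal mail: 0.11 × 0.76 × 0.19 × 0.83 = 0.013184
  survey request: 0.13 × 0.22 × 0.67 × 0.68 = 0.01303
  generic spam: 0.42 × 0.08 × 0.37 × 0.38 = 0.0047242
  newsletter: 0.26 × 0.46 × 0.92 × 0.41 = 0.045113
  job scam: 0.08 × 0.44 × 0.18 × 0.84 = 0.0053222
Normalizing constant Z = 0.013184 + 0.01303 + 0.0047242 + 0.045113 + 0.0053222 = 0.081373.
P(personal mail | evidence) = 0.013184 / 0.081373 ≈ 0.162
P(survey request | evidence) = 0.01303 / 0.081373 ≈ 0.160
P(generic spam | evidence) = 0.0047242 / 0.081373 ≈ 0.058
P(newsletter | evidence) = 0.045113 / 0.081373 ≈ 0.554
P(job scam | evidence) = 0.0053222 / 0.081373 ≈ 0.065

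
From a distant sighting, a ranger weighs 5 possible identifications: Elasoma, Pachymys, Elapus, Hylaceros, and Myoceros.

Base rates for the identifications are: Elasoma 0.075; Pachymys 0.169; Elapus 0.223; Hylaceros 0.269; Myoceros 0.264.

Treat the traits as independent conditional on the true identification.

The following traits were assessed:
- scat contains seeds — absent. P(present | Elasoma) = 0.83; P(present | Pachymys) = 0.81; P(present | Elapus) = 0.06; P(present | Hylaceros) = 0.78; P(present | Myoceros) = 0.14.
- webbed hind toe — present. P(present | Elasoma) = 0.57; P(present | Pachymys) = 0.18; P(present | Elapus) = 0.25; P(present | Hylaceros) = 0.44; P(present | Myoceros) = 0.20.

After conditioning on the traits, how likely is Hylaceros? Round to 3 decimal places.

0.190

For each hypothesis, the unnormalized posterior weight is prior × product of the trait likelihoods (using 1 − P(present | H) for each absent trait):
  Elasoma: 0.075 × (1 − 0.83) × 0.57 = 0.0072675
  Pachymys: 0.169 × (1 − 0.81) × 0.18 = 0.0057798
  Elapus: 0.223 × (1 − 0.06) × 0.25 = 0.052405
  Hylaceros: 0.269 × (1 − 0.78) × 0.44 = 0.026039
  Myoceros: 0.264 × (1 − 0.14) × 0.20 = 0.045408
Normalizing constant Z = 0.0072675 + 0.0057798 + 0.052405 + 0.026039 + 0.045408 = 0.1369.
P(Hylaceros | evidence) = 0.026039 / 0.1369 ≈ 0.190.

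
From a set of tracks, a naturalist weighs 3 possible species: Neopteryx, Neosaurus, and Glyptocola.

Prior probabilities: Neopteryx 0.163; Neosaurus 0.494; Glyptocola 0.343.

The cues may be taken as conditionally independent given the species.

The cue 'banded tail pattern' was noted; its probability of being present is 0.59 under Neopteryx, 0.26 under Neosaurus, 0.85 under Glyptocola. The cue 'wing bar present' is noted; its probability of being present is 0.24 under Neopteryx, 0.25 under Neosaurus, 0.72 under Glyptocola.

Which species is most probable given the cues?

For each hypothesis, the unnormalized posterior weight is prior × product of the cue likelihoods:
  Neopteryx: 0.163 × 0.59 × 0.24 = 0.023081
  Neosaurus: 0.494 × 0.26 × 0.25 = 0.03211
  Glyptocola: 0.343 × 0.85 × 0.72 = 0.20992
Normalizing constant Z = 0.023081 + 0.03211 + 0.20992 = 0.26511.
P(Neopteryx | evidence) ≈ 0.023081 / 0.26511 ≈ 0.087
P(Neosaurus | evidence) ≈ 0.03211 / 0.26511 ≈ 0.121
P(Glyptocola | evidence) ≈ 0.20992 / 0.26511 ≈ 0.792
The largest is 0.792, so Glyptocola is most probable.

Glyptocola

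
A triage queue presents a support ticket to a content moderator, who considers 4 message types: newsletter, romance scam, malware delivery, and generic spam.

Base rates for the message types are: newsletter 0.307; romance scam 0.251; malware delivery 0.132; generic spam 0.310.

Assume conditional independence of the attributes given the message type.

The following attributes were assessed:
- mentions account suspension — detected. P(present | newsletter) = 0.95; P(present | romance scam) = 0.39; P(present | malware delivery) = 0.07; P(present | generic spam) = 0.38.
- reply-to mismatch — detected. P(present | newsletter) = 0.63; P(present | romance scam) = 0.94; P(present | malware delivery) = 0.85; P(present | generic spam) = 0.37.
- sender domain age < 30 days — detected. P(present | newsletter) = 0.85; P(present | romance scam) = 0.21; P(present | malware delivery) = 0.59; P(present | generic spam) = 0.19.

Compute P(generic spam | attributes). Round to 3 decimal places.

For each hypothesis, the unnormalized posterior weight is prior × product of the attribute likelihoods:
  newsletter: 0.307 × 0.95 × 0.63 × 0.85 = 0.15618
  romance scam: 0.251 × 0.39 × 0.94 × 0.21 = 0.019323
  malware delivery: 0.132 × 0.07 × 0.85 × 0.59 = 0.0046339
  generic spam: 0.310 × 0.38 × 0.37 × 0.19 = 0.0082813
Normalizing constant Z = 0.15618 + 0.019323 + 0.0046339 + 0.0082813 = 0.18842.
P(generic spam | evidence) = 0.0082813 / 0.18842 ≈ 0.044.

0.044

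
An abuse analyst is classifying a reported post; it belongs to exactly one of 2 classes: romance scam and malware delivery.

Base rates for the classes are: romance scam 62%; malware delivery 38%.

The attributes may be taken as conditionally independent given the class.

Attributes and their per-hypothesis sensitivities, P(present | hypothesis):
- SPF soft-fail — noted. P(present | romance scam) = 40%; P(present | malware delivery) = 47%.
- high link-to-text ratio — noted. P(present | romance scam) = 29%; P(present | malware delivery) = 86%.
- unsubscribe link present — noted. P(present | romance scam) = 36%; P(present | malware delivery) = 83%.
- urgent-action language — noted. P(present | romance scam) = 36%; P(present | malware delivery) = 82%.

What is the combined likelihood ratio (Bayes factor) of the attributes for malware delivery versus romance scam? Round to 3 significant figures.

Joint likelihood of the attribute pattern under each hypothesis:
  malware delivery: 0.47 × 0.86 × 0.83 × 0.82 = 0.2751
  romance scam: 0.40 × 0.29 × 0.36 × 0.36 = 0.015034
Bayes factor = 0.2751 / 0.015034 ≈ 18.3

18.3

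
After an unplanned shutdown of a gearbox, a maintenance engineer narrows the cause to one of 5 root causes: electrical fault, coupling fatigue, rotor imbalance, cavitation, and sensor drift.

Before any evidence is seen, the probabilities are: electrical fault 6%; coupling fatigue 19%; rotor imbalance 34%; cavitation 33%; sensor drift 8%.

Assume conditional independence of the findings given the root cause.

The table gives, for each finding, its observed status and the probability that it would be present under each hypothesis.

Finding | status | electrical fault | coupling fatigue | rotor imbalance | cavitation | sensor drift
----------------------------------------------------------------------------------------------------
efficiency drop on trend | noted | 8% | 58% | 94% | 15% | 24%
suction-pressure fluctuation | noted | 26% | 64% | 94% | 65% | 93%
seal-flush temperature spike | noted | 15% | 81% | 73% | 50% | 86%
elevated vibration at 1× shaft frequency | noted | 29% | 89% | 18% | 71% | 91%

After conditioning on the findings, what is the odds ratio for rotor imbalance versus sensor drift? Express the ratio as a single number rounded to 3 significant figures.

The normalizing constant cancels in an odds ratio, so compute prior × likelihood for the two hypotheses only:
  rotor imbalance: 0.34 × 0.94 × 0.94 × 0.73 × 0.18 = 0.039476
  sensor drift: 0.08 × 0.24 × 0.93 × 0.86 × 0.91 = 0.013974
Posterior odds = 0.039476 / 0.013974 ≈ 2.82.

2.82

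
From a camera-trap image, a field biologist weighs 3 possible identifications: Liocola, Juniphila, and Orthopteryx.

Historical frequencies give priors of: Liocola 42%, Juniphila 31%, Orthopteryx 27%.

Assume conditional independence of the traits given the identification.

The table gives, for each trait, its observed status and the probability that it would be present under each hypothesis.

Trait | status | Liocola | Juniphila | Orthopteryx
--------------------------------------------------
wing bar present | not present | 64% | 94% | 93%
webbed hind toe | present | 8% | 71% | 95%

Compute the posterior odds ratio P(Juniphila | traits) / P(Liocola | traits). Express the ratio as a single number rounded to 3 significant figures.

1.09

Posterior odds equal prior odds times the likelihood ratio; only the two competing hypotheses matter (using 1 − P(present | H) for each absent trait).
  Juniphila: 0.31 × (1 − 0.94) × 0.71 = 0.013206
  Liocola: 0.42 × (1 − 0.64) × 0.08 = 0.012096
Posterior odds = 0.013206 / 0.012096 ≈ 1.09.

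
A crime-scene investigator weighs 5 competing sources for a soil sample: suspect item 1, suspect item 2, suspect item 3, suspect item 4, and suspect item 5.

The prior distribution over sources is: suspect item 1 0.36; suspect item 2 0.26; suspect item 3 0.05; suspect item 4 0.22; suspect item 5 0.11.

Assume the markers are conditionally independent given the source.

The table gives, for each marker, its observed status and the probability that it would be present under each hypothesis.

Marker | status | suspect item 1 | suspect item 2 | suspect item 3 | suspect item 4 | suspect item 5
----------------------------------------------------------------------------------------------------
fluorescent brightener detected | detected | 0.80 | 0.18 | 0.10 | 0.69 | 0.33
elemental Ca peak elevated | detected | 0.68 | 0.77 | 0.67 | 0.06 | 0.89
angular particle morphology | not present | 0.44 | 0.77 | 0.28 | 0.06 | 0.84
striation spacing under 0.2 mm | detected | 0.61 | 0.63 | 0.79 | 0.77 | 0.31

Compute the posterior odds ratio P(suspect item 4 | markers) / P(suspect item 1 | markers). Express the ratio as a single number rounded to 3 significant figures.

Unnormalized posterior weight (prior times the marker likelihoods) for each of the two hypotheses (using 1 − P(present | H) for each absent marker):
  suspect item 4: 0.22 × 0.69 × 0.06 × (1 − 0.06) × 0.77 = 0.0065924
  suspect item 1: 0.36 × 0.80 × 0.68 × (1 − 0.44) × 0.61 = 0.066899
Odds(suspect item 4 : suspect item 1) = 0.0065924 / 0.066899 ≈ 0.0985.

0.0985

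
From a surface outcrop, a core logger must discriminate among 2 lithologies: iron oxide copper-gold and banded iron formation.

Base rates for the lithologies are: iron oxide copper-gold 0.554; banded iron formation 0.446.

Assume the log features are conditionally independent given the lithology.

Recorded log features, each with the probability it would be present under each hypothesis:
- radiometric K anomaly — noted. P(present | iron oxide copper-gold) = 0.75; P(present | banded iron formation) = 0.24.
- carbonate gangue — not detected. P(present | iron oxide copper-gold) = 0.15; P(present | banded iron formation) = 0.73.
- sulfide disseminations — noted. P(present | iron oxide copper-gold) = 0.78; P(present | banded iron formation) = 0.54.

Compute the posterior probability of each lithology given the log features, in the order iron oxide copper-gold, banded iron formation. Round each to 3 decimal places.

Multiply each prior by the joint likelihood of the log feature pattern (using 1 − P(present | H) for each absent log feature):
  iron oxide copper-gold: 0.554 × 0.75 × (1 − 0.15) × 0.78 = 0.27548
  banded iron formation: 0.446 × 0.24 × (1 − 0.73) × 0.54 = 0.015606
Marginal likelihood of the evidence = 0.29108.
P(iron oxide copper-gold | evidence) = 0.27548 / 0.29108 ≈ 0.946
P(banded iron formation | evidence) = 0.015606 / 0.29108 ≈ 0.054

0.946, 0.054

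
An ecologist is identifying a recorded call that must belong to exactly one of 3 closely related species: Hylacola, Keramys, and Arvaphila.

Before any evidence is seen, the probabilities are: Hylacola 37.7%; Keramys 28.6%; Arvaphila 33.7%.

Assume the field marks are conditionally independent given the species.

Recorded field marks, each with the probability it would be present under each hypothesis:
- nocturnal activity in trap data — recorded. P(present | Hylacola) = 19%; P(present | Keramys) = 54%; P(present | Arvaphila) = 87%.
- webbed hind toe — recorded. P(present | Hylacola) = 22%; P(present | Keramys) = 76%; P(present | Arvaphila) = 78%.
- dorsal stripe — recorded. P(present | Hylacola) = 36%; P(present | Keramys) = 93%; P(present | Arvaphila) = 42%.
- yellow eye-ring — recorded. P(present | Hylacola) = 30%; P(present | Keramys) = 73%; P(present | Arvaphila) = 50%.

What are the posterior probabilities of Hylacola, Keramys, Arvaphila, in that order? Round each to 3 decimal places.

Multiply each prior by the joint likelihood of the field mark pattern:
  Hylacola: 0.377 × 0.19 × 0.22 × 0.36 × 0.30 = 0.0017019
  Keramys: 0.286 × 0.54 × 0.76 × 0.93 × 0.73 = 0.079685
  Arvaphila: 0.337 × 0.87 × 0.78 × 0.42 × 0.50 = 0.048025
The unnormalized weights sum to 0.12941.
P(Hylacola | evidence) = 0.0017019 / 0.12941 ≈ 0.013
P(Keramys | evidence) = 0.079685 / 0.12941 ≈ 0.616
P(Arvaphila | evidence) = 0.048025 / 0.12941 ≈ 0.371

0.013, 0.616, 0.371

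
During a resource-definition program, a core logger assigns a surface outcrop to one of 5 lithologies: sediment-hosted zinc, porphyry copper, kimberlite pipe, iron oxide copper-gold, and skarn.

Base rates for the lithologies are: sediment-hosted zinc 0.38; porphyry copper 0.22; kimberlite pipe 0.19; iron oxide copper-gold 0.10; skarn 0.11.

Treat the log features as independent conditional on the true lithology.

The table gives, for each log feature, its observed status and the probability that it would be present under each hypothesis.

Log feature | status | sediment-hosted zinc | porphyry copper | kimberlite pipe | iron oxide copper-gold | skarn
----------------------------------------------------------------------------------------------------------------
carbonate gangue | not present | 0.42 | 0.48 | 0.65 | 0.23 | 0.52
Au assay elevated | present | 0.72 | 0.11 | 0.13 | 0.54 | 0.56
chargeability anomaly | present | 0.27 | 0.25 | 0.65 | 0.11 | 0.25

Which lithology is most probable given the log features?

Multiply each prior by the joint likelihood of the log feature pattern (using 1 − P(present | H) for each absent log feature):
  sediment-hosted zinc: 0.38 × (1 − 0.42) × 0.72 × 0.27 = 0.042846
  porphyry copper: 0.22 × (1 − 0.48) × 0.11 × 0.25 = 0.003146
  kimberlite pipe: 0.19 × (1 − 0.65) × 0.13 × 0.65 = 0.0056192
  iron oxide copper-gold: 0.10 × (1 − 0.23) × 0.54 × 0.11 = 0.0045738
  skarn: 0.11 × (1 − 0.52) × 0.56 × 0.25 = 0.007392
Normalizing constant Z = 0.042846 + 0.003146 + 0.0056192 + 0.0045738 + 0.007392 = 0.063577.
P(sediment-hosted zinc | evidence) ≈ 0.042846 / 0.063577 ≈ 0.674
P(porphyry copper | evidence) ≈ 0.003146 / 0.063577 ≈ 0.049
P(kimberlite pipe | evidence) ≈ 0.0056192 / 0.063577 ≈ 0.088
P(iron oxide copper-gold | evidence) ≈ 0.0045738 / 0.063577 ≈ 0.072
P(skarn | evidence) ≈ 0.007392 / 0.063577 ≈ 0.116
The largest is 0.674, so sediment-hosted zinc is most probable.

sediment-hosted zinc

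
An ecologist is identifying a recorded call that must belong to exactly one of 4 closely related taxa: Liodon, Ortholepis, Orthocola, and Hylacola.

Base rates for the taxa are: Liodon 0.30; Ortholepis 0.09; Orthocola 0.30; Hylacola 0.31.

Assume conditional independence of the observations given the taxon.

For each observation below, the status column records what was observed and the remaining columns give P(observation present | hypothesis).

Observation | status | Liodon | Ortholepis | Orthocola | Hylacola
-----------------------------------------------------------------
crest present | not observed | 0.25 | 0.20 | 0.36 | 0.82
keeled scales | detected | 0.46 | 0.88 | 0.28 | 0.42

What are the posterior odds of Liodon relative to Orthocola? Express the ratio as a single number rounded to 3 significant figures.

1.93

Unnormalized posterior weight (prior times the observation likelihoods) for each of the two hypotheses (using 1 − P(present | H) for each absent observation):
  Liodon: 0.30 × (1 − 0.25) × 0.46 = 0.1035
  Orthocola: 0.30 × (1 − 0.36) × 0.28 = 0.05376
Posterior odds = 0.1035 / 0.05376 ≈ 1.93.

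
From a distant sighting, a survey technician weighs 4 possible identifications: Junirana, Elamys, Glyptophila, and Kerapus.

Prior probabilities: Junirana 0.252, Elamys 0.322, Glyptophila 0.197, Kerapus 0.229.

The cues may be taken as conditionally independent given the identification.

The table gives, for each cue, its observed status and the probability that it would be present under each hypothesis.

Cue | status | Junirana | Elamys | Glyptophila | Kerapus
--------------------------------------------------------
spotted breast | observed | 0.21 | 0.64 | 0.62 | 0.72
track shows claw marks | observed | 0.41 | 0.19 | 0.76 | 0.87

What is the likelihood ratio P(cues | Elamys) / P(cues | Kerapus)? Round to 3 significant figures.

Take the product of per-cue likelihoods under each hypothesis, then divide.
  Elamys: 0.64 × 0.19 = 0.1216
  Kerapus: 0.72 × 0.87 = 0.6264
Bayes factor = 0.1216 / 0.6264 ≈ 0.194

0.194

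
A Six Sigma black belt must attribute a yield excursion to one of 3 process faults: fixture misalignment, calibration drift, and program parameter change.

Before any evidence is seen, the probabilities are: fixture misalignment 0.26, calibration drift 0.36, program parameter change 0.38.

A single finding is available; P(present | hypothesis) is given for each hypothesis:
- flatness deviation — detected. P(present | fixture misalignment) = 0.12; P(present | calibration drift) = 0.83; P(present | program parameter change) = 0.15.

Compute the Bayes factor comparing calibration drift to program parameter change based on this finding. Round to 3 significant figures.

5.53

Likelihood of this finding under each hypothesis:
  calibration drift: 0.83
  program parameter change: 0.15
Bayes factor = 0.83 / 0.15 ≈ 5.53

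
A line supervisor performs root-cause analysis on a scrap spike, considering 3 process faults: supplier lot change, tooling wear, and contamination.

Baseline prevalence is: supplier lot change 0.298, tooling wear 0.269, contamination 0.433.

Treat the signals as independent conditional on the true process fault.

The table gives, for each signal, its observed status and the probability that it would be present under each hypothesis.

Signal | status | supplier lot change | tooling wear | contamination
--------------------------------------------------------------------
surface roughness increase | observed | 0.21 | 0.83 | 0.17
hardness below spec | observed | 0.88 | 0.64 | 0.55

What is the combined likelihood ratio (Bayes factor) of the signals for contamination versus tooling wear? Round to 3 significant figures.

0.176

Take the product of per-signal likelihoods under each hypothesis, then divide.
  contamination: 0.17 × 0.55 = 0.0935
  tooling wear: 0.83 × 0.64 = 0.5312
Bayes factor = 0.0935 / 0.5312 ≈ 0.176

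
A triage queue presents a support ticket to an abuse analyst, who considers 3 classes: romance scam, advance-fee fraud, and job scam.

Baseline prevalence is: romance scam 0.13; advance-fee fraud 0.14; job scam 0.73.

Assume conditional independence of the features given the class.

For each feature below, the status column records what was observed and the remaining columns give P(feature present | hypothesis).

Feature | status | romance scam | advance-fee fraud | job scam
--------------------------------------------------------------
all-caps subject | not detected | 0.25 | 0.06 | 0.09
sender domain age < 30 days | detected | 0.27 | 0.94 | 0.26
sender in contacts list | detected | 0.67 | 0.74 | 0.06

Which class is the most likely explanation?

advance-fee fraud

By Bayes' rule with conditional independence, the unnormalized weight for each hypothesis is prior × ∏ likelihoods (using 1 − P(present | H) for each absent feature):
  romance scam: 0.13 × (1 − 0.25) × 0.27 × 0.67 = 0.017638
  advance-fee fraud: 0.14 × (1 − 0.06) × 0.94 × 0.74 = 0.091541
  job scam: 0.73 × (1 − 0.09) × 0.26 × 0.06 = 0.010363
Normalizing constant Z = 0.017638 + 0.091541 + 0.010363 = 0.11954.
P(romance scam | evidence) ≈ 0.017638 / 0.11954 ≈ 0.148
P(advance-fee fraud | evidence) ≈ 0.091541 / 0.11954 ≈ 0.766
P(job scam | evidence) ≈ 0.010363 / 0.11954 ≈ 0.087
The largest is 0.766, so advance-fee fraud is most probable.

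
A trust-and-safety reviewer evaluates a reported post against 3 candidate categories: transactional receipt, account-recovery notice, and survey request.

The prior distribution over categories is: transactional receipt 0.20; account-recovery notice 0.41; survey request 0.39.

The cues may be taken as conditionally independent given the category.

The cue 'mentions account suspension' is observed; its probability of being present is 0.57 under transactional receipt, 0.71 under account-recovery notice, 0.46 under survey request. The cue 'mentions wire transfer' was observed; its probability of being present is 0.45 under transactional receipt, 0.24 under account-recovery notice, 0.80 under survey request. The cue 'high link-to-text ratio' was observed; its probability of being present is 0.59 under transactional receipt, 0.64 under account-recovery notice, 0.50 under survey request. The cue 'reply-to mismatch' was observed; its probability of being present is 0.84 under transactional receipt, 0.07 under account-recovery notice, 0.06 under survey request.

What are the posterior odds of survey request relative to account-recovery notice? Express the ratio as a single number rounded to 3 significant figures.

The normalizing constant cancels in an odds ratio, so compute prior × likelihood for the two hypotheses only:
  survey request: 0.39 × 0.46 × 0.80 × 0.50 × 0.06 = 0.0043056
  account-recovery notice: 0.41 × 0.71 × 0.24 × 0.64 × 0.07 = 0.0031299
Odds(survey request : account-recovery notice) = 0.0043056 / 0.0031299 ≈ 1.38.

1.38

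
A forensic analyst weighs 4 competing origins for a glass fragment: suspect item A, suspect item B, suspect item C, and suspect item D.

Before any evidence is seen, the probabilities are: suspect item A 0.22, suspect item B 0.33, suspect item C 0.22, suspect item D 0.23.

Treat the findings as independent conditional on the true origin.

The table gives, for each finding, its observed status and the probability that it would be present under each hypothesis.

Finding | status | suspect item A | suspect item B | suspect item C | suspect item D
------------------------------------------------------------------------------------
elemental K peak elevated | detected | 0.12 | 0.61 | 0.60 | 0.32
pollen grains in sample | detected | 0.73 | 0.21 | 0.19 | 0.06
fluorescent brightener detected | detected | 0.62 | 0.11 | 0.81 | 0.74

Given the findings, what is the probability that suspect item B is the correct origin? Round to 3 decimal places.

Multiply each prior by the joint likelihood of the evidence pattern:
  suspect item A: 0.22 × 0.12 × 0.73 × 0.62 = 0.011949
  suspect item B: 0.33 × 0.61 × 0.21 × 0.11 = 0.00465
  suspect item C: 0.22 × 0.60 × 0.19 × 0.81 = 0.020315
  suspect item D: 0.23 × 0.32 × 0.06 × 0.74 = 0.0032678
Marginal likelihood of the evidence = 0.040181.
P(suspect item B | evidence) = 0.00465 / 0.040181 ≈ 0.116.

0.116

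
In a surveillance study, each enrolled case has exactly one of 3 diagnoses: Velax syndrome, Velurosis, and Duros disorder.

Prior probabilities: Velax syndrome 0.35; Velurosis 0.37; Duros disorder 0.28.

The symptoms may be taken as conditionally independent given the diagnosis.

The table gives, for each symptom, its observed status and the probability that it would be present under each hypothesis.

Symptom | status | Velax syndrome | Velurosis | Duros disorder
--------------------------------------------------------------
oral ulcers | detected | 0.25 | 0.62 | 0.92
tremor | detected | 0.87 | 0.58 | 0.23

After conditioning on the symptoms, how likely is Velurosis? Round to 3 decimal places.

0.496

For each hypothesis, the unnormalized posterior weight is prior × product of the symptom likelihoods:
  Velax syndrome: 0.35 × 0.25 × 0.87 = 0.076125
  Velurosis: 0.37 × 0.62 × 0.58 = 0.13305
  Duros disorder: 0.28 × 0.92 × 0.23 = 0.059248
Marginal likelihood of the evidence = 0.26842.
P(Velurosis | evidence) = 0.13305 / 0.26842 ≈ 0.496.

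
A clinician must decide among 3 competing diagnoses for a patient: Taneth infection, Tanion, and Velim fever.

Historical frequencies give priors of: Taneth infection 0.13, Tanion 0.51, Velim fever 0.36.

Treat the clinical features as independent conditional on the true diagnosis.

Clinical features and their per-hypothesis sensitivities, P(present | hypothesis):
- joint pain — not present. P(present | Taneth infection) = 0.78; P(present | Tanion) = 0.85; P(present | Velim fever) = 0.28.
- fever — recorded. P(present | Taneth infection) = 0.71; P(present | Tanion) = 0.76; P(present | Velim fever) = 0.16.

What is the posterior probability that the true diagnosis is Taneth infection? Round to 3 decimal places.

By Bayes' rule with conditional independence, the unnormalized weight for each hypothesis is prior × ∏ likelihoods (using 1 − P(present | H) for each absent clinical feature):
  Taneth infection: 0.13 × (1 − 0.78) × 0.71 = 0.020306
  Tanion: 0.51 × (1 − 0.85) × 0.76 = 0.05814
  Velim fever: 0.36 × (1 − 0.28) × 0.16 = 0.041472
Marginal likelihood of the evidence = 0.11992.
P(Taneth infection | evidence) = 0.020306 / 0.11992 ≈ 0.169.

0.169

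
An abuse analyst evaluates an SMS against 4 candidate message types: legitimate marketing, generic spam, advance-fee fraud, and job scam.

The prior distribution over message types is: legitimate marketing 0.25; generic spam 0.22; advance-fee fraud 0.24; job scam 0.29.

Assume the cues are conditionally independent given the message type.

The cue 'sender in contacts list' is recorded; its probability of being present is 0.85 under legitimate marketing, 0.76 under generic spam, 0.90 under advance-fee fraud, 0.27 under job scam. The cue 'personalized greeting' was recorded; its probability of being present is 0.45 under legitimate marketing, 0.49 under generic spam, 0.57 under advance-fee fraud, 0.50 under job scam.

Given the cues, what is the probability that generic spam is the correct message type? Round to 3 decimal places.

0.241

For each hypothesis, the unnormalized posterior weight is prior × product of the cue likelihoods:
  legitimate marketing: 0.25 × 0.85 × 0.45 = 0.095625
  generic spam: 0.22 × 0.76 × 0.49 = 0.081928
  advance-fee fraud: 0.24 × 0.90 × 0.57 = 0.12312
  job scam: 0.29 × 0.27 × 0.50 = 0.03915
Normalizing constant Z = 0.095625 + 0.081928 + 0.12312 + 0.03915 = 0.33982.
P(generic spam | evidence) = 0.081928 / 0.33982 ≈ 0.241.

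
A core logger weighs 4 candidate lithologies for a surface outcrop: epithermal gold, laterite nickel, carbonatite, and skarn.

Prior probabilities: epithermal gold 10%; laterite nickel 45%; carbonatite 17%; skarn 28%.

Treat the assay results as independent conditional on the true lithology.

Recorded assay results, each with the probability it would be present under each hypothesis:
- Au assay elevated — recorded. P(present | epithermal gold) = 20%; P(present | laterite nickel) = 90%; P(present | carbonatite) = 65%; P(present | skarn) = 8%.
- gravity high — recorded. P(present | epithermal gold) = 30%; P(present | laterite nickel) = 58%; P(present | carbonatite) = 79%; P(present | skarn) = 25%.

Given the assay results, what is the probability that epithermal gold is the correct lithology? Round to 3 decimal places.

0.018

By Bayes' rule with conditional independence, the unnormalized weight for each hypothesis is prior × ∏ likelihoods:
  epithermal gold: 0.10 × 0.20 × 0.30 = 0.006
  laterite nickel: 0.45 × 0.90 × 0.58 = 0.2349
  carbonatite: 0.17 × 0.65 × 0.79 = 0.087295
  skarn: 0.28 × 0.08 × 0.25 = 0.0056
The unnormalized weights sum to 0.3338.
P(epithermal gold | evidence) = 0.006 / 0.3338 ≈ 0.018.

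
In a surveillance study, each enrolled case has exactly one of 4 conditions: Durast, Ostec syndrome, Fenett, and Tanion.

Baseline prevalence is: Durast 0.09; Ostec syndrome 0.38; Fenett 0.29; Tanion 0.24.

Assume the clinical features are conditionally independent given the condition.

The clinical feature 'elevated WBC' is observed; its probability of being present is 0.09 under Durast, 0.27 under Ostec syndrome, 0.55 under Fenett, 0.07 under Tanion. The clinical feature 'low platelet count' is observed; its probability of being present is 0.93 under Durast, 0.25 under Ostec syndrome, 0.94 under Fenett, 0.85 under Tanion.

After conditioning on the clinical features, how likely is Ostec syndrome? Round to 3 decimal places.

For each hypothesis, the unnormalized posterior weight is prior × product of the clinical feature likelihoods:
  Durast: 0.09 × 0.09 × 0.93 = 0.007533
  Ostec syndrome: 0.38 × 0.27 × 0.25 = 0.02565
  Fenett: 0.29 × 0.55 × 0.94 = 0.14993
  Tanion: 0.24 × 0.07 × 0.85 = 0.01428
Marginal likelihood of the evidence = 0.19739.
P(Ostec syndrome | evidence) = 0.02565 / 0.19739 ≈ 0.130.

0.130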